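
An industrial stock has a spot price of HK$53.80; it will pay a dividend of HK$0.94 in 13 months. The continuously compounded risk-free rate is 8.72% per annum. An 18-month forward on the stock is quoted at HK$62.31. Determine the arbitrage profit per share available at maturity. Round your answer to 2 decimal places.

PV(dividends) I = 0.94·e^(−0.0872·13/12) = 0.8553
Fair forward F* = (S − I)·e^(rT) = (53.80 − 0.8553)·e^0.130800 = 52.9447 × 1.139740 = 60.3432
Market HK$62.31 > fair 60.3432: forward overpriced → cash-and-carry (borrow at r, buy the stock and collect the dividends, short the forward).
Profit at T = |F_mkt − F*| = |62.31 − 60.3432| = HK$1.97 per share

HK$1.97 per share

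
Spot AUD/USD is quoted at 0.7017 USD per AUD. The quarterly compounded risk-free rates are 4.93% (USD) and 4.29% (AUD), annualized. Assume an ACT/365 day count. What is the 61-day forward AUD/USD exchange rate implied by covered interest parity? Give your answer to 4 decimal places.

0.7024

By covered interest parity, F = S · (1+r_USD/4)^(4T) / (1+r_AUD/4)^(4T)
= 0.7017 × 1.008222 / 1.007157 = 0.7017 × 1.001057
F = 0.7024 USD per AUD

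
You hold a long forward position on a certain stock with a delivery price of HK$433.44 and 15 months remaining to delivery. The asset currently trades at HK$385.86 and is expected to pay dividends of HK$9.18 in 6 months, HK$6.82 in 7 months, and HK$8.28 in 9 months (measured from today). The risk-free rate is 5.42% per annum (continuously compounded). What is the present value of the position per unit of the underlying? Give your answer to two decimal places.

PV(remaining dividends) I = 9.18·e^(−0.0542·6/12) + 6.82·e^(−0.0542·7/12) + 8.28·e^(−0.0542·9/12) = 23.4925
Current forward F = (S − I)·e^(rT) = (385.86 − 23.4925)·e^(0.0542·15/12) = 362.3675 × 1.070098 = 387.7687
Value (long) = (F − K)·e^(−rT) = (387.7687 − 433.44) × 0.934494 = -42.6796
Value = -HK$42.68

-HK$42.68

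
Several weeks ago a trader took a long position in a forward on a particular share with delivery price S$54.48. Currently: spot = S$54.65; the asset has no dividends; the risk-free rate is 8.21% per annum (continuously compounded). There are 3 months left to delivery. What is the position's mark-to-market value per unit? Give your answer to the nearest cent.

S$1.28

Current fair forward for the remaining 3 months: F = S·e^(r·T), r = 0.0821
F = 54.65 · e^(0.0821 × 3/12) = 54.65 × 1.020737 = 55.7833
Value of long forward = (F − K)·e^(−rT) = (55.7833 − 54.48) · e^(−0.0821·3/12)
= 1.3033 × 0.979684 = 1.28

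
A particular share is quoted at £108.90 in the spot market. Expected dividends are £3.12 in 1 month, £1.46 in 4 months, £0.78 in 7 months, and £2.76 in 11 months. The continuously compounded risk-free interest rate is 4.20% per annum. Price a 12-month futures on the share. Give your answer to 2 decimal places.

£105.26

PV(dividends) I = 3.12·e^(−0.0420·1/12) + 1.46·e^(−0.0420·4/12) + 0.78·e^(−0.0420·7/12) + 2.76·e^(−0.0420·11/12)
I = 3.1091 + 1.4397 + 0.7611 + 2.6558 = 7.9657
F = (S − I)·e^(rT) = (108.90 − 7.9657) · e^(0.0420·12/12)
= 100.9343 · e^0.042000 = 100.9343 × 1.042894 = £105.26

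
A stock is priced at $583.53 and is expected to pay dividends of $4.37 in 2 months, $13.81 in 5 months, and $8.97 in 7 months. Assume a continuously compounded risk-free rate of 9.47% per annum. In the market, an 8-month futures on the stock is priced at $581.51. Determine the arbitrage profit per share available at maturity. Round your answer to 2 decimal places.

$12.28 per share

PV(dividends) I = 4.37·e^(−0.0947·2/12) + 13.81·e^(−0.0947·5/12) + 8.97·e^(−0.0947·7/12) = 26.0652
Fair futures F* = (S − I)·e^(rT) = (583.53 − 26.0652)·e^0.063133 = 557.4648 × 1.065168 = 593.7937
Market $581.51 < fair 593.7937: forward underpriced → reverse cash-and-carry (short the stock, invest proceeds at r, pay the dividends, go long the forward).
Profit at T = |F_mkt − F*| = |581.51 − 593.7937| = $12.28 per share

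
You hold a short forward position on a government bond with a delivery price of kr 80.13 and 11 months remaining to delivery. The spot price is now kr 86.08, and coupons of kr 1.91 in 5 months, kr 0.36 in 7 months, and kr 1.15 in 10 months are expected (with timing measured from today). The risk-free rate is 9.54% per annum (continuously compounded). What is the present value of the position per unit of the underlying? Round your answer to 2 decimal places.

-kr 9.42

PV(remaining coupons) I = 1.91·e^(−0.0954·5/12) + 0.36·e^(−0.0954·7/12) + 1.15·e^(−0.0954·10/12) = 3.2382
Current forward F = (S − I)·e^(rT) = (86.08 − 3.2382)·e^(0.0954·11/12) = 82.8418 × 1.091388 = 90.4125
Value (long) = (F − K)·e^(−rT) = (90.4125 − 80.13) × 0.916265 = 9.4215
Short position value = −(long value) = -kr 9.42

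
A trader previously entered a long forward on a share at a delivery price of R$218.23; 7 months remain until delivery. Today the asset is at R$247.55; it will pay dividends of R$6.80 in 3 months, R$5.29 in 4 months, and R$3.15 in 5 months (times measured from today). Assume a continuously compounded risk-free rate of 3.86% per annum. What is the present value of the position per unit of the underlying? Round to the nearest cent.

PV(remaining dividends) I = 6.80·e^(−0.0386·3/12) + 5.29·e^(−0.0386·4/12) + 3.15·e^(−0.0386·5/12) = 15.0568
Current forward F = (S − I)·e^(rT) = (247.55 − 15.0568)·e^(0.0386·7/12) = 232.4932 × 1.022772 = 237.7875
Value (long) = (F − K)·e^(−rT) = (237.7875 − 218.23) × 0.977735 = 19.1221
Value = R$19.12

R$19.12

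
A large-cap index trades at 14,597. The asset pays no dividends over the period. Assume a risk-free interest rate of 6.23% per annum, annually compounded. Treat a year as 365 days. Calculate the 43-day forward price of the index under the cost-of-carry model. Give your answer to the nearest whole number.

F = S · (1+r)^T
= 14597 × 1.007145
F = 14,701

14,701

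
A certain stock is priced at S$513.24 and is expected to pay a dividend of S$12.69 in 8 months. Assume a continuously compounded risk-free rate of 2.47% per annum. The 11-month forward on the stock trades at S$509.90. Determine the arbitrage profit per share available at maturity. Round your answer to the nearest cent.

S$2.32 per share

PV(dividends) I = 12.69·e^(−0.0247·8/12) = 12.4827
Fair forward F* = (S − I)·e^(rT) = (513.24 − 12.4827)·e^0.022642 = 500.7573 × 1.022900 = 512.2246
Market S$509.90 < fair 512.2246: forward underpriced → reverse cash-and-carry (short the stock, invest proceeds at r, pay the dividends, go long the forward).
Profit at T = |F_mkt − F*| = |509.90 − 512.2246| = S$2.32 per share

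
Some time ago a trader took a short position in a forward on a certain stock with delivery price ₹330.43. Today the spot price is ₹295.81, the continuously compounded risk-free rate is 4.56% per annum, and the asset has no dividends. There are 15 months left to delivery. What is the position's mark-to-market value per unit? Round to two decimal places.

Current fair forward for the remaining 15 months: F = S·e^(r·T), r = 0.0456
F = 295.81 · e^(0.0456 × 15/12) = 295.81 × 1.058656 = 313.1610
Value of long forward = (F − K)·e^(−rT) = (313.1610 − 330.43) · e^(−0.0456·15/12)
= -17.2690 × 0.944594 = -16.31
Short position value = −(long value) = ₹16.31

₹16.31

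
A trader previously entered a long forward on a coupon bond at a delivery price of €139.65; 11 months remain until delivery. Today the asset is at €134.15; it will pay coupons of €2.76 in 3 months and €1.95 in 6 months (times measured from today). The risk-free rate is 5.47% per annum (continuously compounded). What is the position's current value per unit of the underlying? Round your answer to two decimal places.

-€3.29

PV(remaining coupons) I = 2.76·e^(−0.0547·3/12) + 1.95·e^(−0.0547·6/12) = 4.6199
Current forward F = (S − I)·e^(rT) = (134.15 − 4.6199)·e^(0.0547·11/12) = 129.5301 × 1.051420 = 136.1905
Value (long) = (F − K)·e^(−rT) = (136.1905 − 139.65) × 0.951095 = -3.2903
Value = -€3.29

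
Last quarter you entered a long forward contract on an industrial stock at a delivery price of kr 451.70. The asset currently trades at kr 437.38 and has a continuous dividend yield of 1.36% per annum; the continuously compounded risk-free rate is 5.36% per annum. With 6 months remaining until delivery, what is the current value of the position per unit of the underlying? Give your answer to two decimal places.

Current fair forward for the remaining 6 months: F = S·e^((r − q)·T), (r − q) = 0.0536 − 0.0136 = 0.0400
F = 437.38 · e^(0.0400 × 6/12) = 437.38 × 1.020201 = 446.2155
Value of long forward = (F − K)·e^(−rT) = (446.2155 − 451.70) · e^(−0.0536·6/12)
= -5.4845 × 0.973556 = -5.34

-kr 5.34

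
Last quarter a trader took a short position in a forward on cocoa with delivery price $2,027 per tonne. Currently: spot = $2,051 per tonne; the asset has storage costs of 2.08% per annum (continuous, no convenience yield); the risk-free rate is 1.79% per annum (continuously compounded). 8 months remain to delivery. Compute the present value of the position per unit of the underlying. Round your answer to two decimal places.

-$76.68 per tonne

Current fair forward for the remaining 8 months: F = S·e^((r + u)·T), (r + u) = 0.0179 + 0.0208 = 0.0387
F = 2051 · e^(0.0387 × 8/12) = 2051 × 1.02613570 = 2104.6043
Value of long forward = (F − K)·e^(−rT) = (2104.6043 − 2027) · e^(−0.0179·8/12)
= 77.6043 × 0.98813759 = 76.68
Short position value = −(long value) = -$76.68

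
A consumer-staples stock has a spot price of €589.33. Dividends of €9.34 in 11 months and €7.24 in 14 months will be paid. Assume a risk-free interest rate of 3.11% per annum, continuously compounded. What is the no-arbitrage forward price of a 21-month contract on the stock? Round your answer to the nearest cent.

PV(dividends) I = 9.34·e^(−0.0311·11/12) + 7.24·e^(−0.0311·14/12)
I = 9.0775 + 6.9820 = 16.0595
F = (S − I)·e^(rT) = (589.33 − 16.0595) · e^(0.0311·21/12)
= 573.2705 · e^0.054425 = 573.2705 × 1.055933 = €605.34

€605.34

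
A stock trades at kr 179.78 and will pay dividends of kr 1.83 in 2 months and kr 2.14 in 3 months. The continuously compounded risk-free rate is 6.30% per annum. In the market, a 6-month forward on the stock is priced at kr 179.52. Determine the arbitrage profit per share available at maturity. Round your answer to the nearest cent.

kr 1.97 per share

PV(dividends) I = 1.83·e^(−0.0630·2/12) + 2.14·e^(−0.0630·3/12) = 3.9174
Fair forward F* = (S − I)·e^(rT) = (179.78 − 3.9174)·e^0.031500 = 175.8626 × 1.032001 = 181.4904
Market kr 179.52 < fair 181.4904: forward underpriced → reverse cash-and-carry (short the stock, invest proceeds at r, pay the dividends, go long the forward).
Profit at T = |F_mkt − F*| = |179.52 − 181.4904| = kr 1.97 per share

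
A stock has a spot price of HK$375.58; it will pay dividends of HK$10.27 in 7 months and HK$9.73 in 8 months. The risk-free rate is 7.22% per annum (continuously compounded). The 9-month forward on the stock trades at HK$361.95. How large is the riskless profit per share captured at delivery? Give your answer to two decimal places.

HK$14.35 per share

PV(dividends) I = 10.27·e^(−0.0722·7/12) + 9.73·e^(−0.0722·8/12) = 19.1192
Fair forward F* = (S − I)·e^(rT) = (375.58 − 19.1192)·e^0.054150 = 356.4608 × 1.055643 = 376.2953
Market HK$361.95 < fair 376.2953: forward underpriced → reverse cash-and-carry (short the stock, invest proceeds at r, pay the dividends, go long the forward).
Profit at T = |F_mkt − F*| = |361.95 − 376.2953| = HK$14.35 per share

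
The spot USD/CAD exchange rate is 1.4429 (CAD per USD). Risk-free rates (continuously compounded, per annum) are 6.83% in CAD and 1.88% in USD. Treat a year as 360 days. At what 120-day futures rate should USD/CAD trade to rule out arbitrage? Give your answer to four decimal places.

1.4669

F = S·e^((r_CAD − r_USD)T) = 1.4429 · e^((0.0683 − 0.0188) × 120/360)
= 1.4429 · e^0.016500 = 1.4429 × 1.016637
F = 1.4669 CAD per USD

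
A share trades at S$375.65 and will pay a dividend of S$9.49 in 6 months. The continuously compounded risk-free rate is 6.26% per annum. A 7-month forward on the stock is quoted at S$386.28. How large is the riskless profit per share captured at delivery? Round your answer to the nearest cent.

PV(dividends) I = 9.49·e^(−0.0626·6/12) = 9.1976
Fair forward F* = (S − I)·e^(rT) = (375.65 − 9.1976)·e^0.036517 = 366.4524 × 1.037192 = 380.0815
Market S$386.28 > fair 380.0815: forward overpriced → cash-and-carry (borrow at r, buy the stock and collect the dividends, short the forward).
Profit at T = |F_mkt − F*| = |386.28 − 380.0815| = S$6.20 per share

S$6.20 per share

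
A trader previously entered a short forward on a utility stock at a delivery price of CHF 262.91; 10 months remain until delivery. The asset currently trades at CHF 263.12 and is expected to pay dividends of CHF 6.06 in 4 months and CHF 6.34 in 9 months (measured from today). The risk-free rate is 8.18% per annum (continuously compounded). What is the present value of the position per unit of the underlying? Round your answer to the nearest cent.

PV(remaining dividends) I = 6.06·e^(−0.0818·4/12) + 6.34·e^(−0.0818·9/12) = 11.8597
Current forward F = (S − I)·e^(rT) = (263.12 − 11.8597)·e^(0.0818·10/12) = 251.2603 × 1.070544 = 268.9852
Value (long) = (F − K)·e^(−rT) = (268.9852 − 262.91) × 0.934105 = 5.6749
Short position value = −(long value) = -CHF 5.67

-CHF 5.67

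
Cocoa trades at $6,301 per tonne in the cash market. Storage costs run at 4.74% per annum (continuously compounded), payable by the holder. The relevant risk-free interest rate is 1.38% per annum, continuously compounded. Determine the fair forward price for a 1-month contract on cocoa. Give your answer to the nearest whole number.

Net carry = r + u − y = 0.0138 + 0.0474 − 0.0000 = 0.0612
F = S·e^((r+u−y)T) = 6301 · e^(0.0612 × 1/12) = 6301 · e^0.005100
= 6301 × 1.005113 = $6,333 per tonne

$6,333 per tonne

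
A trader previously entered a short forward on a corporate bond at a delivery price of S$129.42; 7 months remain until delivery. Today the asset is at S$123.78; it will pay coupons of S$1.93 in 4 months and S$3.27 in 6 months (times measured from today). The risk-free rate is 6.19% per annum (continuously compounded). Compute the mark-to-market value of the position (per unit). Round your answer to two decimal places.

S$6.11

PV(remaining coupons) I = 1.93·e^(−0.0619·4/12) + 3.27·e^(−0.0619·6/12) = 5.0609
Current forward F = (S − I)·e^(rT) = (123.78 − 5.0609)·e^(0.0619·7/12) = 118.7191 × 1.036768 = 123.0842
Value (long) = (F − K)·e^(−rT) = (123.0842 − 129.42) × 0.964536 = -6.1111
Short position value = −(long value) = S$6.11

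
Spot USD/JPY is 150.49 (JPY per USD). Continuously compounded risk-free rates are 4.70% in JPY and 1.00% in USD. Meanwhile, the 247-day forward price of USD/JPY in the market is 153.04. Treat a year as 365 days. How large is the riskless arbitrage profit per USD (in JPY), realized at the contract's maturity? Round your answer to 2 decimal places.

Fair forward: F* = S·e^(carry·T), with carry = (r_JPY − r_USD) = 0.0470 − 0.0100 = 0.0370
F* = 150.49 · e^(0.0370 × 247/365) = 150.49 · e^0.025038 = 150.49 × 1.025354 = 154.3055
Market 153.04 < fair 154.3055: forward underpriced → reverse cash-and-carry (short spot, go long the forward).
At maturity, profit = |F_mkt − F*| = |153.04 − 154.3055| = 1.27 per USD (in JPY)

1.27 per USD (in JPY)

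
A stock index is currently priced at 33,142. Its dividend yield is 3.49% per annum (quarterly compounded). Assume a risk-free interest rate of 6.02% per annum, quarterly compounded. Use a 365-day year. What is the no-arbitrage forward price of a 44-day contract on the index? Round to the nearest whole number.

33,242

F = S · (1+r/4)^(4T) / (1+q/4)^(4T)
= 33142 × 1.007229 / 1.004198 = 33142 × 1.003018
F = 33,242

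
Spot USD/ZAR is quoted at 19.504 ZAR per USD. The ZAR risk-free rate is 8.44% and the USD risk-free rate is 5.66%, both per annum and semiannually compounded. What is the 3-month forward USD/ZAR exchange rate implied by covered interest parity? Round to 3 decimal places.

By covered interest parity, F = S · (1+r_ZAR/2)^(2T) / (1+r_USD/2)^(2T)
= 19.504 × 1.020882 / 1.014051 = 19.504 × 1.006736
F = 19.635 ZAR per USD

19.635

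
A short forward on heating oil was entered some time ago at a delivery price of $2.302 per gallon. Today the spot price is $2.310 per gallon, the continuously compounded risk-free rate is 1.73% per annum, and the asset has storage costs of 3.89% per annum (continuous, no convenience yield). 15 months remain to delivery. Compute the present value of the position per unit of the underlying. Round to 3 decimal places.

Current fair forward for the remaining 15 months: F = S·e^((r + u)·T), (r + u) = 0.0173 + 0.0389 = 0.0562
F = 2.310 · e^(0.0562 × 15/12) = 2.310 × 1.072776 = 2.4781
Value of long forward = (F − K)·e^(−rT) = (2.4781 − 2.302) · e^(−0.0173·15/12)
= 0.1761 × 0.978607 = 0.172
Short position value = −(long value) = -$0.172

-$0.172 per gallon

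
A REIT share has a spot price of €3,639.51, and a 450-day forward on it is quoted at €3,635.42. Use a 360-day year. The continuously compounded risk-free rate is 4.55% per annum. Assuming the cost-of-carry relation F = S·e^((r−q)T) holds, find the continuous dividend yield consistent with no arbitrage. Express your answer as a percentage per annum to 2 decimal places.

From F = S·e^((r−q)T): (r − q) = ln(F/S)/T
ln(3635.42/3639.51) = ln(0.998876) = -0.001125
(r − q) = -0.001125 / (450/360) = -0.000900
q = r − ln(F/S)/T = 0.0455 + 0.000900 = 0.046400
q = 4.64%

4.64%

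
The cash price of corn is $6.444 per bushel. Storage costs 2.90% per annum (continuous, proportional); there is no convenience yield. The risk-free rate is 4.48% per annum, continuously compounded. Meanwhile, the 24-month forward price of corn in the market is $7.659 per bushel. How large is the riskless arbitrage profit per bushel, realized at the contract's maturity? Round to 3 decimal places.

$0.190 per bushel

Fair forward: F* = S·e^(carry·T), with carry = (r + u) = 0.0448 + 0.0290 = 0.0738
F* = 6.444 · e^(0.0738 × 24/12) = 6.444 · e^0.147600 = 6.444 × 1.159049 = $7.4689
Market $7.659 > fair $7.4689: forward overpriced → cash-and-carry (buy spot, short the forward).
At maturity, profit = |F_mkt − F*| = |7.659 − 7.4689| = $0.190 per bushel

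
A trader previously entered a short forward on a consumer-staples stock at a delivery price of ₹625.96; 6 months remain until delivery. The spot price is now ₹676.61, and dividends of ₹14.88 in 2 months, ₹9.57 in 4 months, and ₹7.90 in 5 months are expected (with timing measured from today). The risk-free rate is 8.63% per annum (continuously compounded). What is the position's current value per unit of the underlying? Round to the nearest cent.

-₹45.50

PV(remaining dividends) I = 14.88·e^(−0.0863·2/12) + 9.57·e^(−0.0863·4/12) + 7.90·e^(−0.0863·5/12) = 31.5871
Current forward F = (S − I)·e^(rT) = (676.61 − 31.5871)·e^(0.0863·6/12) = 645.0229 × 1.044094 = 673.4645
Value (long) = (F − K)·e^(−rT) = (673.4645 − 625.96) × 0.957768 = 45.4983
Short position value = −(long value) = -₹45.50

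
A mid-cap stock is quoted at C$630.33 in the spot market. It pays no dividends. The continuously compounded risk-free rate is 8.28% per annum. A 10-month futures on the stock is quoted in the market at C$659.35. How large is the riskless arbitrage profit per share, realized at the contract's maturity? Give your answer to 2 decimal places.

C$16.01 per share

Fair futures: F* = S·e^(carry·T), with carry = r = 0.0828
F* = 630.33 · e^(0.0828 × 10/12) = 630.33 · e^0.069000 = 630.33 × 1.071436 = C$675.3583
Market C$659.35 < fair C$675.3583: forward underpriced → reverse cash-and-carry (short spot, go long the forward).
At maturity, profit = |F_mkt − F*| = |659.35 − 675.3583| = C$16.01 per share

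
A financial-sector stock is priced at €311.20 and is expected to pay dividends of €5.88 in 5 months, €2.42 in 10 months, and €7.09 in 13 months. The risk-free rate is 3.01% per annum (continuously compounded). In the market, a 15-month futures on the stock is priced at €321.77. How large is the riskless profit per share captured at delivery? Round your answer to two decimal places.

€14.24 per share

PV(dividends) I = 5.88·e^(−0.0301·5/12) + 2.42·e^(−0.0301·10/12) + 7.09·e^(−0.0301·13/12) = 15.0293
Fair futures F* = (S − I)·e^(rT) = (311.20 − 15.0293)·e^0.037625 = 296.1707 × 1.038342 = 307.5265
Market €321.77 > fair 307.5265: forward overpriced → cash-and-carry (borrow at r, buy the stock and collect the dividends, short the forward).
Profit at T = |F_mkt − F*| = |321.77 − 307.5265| = €14.24 per share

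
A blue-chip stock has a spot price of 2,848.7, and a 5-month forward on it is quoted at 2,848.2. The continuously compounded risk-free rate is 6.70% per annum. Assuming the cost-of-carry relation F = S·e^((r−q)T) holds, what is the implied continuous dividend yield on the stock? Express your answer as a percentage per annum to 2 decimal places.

6.74%

From F = S·e^((r−q)T): (r − q) = ln(F/S)/T
ln(2848.2/2848.7) = ln(0.999824) = -0.000176
(r − q) = -0.000176 / (5/12) = -0.000422
q = r − ln(F/S)/T = 0.0670 + 0.000422 = 0.067422
q = 6.74%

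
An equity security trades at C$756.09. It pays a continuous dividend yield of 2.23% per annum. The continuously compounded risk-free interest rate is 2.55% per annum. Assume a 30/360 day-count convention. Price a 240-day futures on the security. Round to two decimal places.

F = S·e^((r − q)T) = 756.09 · e^((0.0255 − 0.0223) × 240/360)
= 756.09 · e^0.002133 = 756.09 × 1.002135
F = C$757.70

C$757.70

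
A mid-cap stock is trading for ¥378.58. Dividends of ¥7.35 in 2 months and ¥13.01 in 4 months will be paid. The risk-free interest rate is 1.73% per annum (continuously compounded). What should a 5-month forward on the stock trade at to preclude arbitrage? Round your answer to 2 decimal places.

¥360.91

PV(dividends) I = 7.35·e^(−0.0173·2/12) + 13.01·e^(−0.0173·4/12)
I = 7.3288 + 12.9352 = 20.2640
F = (S − I)·e^(rT) = (378.58 − 20.2640) · e^(0.0173·5/12)
= 358.3160 · e^0.007208 = 358.3160 × 1.007234 = ¥360.91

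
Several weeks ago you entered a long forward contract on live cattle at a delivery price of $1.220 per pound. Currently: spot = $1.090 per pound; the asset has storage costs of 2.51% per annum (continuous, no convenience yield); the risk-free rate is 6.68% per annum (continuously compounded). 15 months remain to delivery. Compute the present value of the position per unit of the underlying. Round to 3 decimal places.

$0.002 per pound

Current fair forward for the remaining 15 months: F = S·e^((r + u)·T), (r + u) = 0.0668 + 0.0251 = 0.0919
F = 1.090 · e^(0.0919 × 15/12) = 1.090 × 1.121733 = 1.2227
Value of long forward = (F − K)·e^(−rT) = (1.2227 − 1.220) · e^(−0.0668·15/12)
= 0.0027 × 0.919891 = 0.002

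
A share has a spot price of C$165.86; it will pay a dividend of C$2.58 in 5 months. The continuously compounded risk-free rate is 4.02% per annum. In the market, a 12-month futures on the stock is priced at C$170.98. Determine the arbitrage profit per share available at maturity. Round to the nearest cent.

C$0.96 per share

PV(dividends) I = 2.58·e^(−0.0402·5/12) = 2.5371
Fair futures F* = (S − I)·e^(rT) = (165.86 − 2.5371)·e^0.040200 = 163.3229 × 1.041019 = 170.0222
Market C$170.98 > fair 170.0222: forward overpriced → cash-and-carry (borrow at r, buy the stock and collect the dividends, short the forward).
Profit at T = |F_mkt − F*| = |170.98 − 170.0222| = C$0.96 per share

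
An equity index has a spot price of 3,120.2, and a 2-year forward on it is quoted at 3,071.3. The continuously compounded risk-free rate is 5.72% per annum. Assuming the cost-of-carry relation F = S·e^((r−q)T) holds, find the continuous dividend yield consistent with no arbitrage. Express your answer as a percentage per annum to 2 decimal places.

6.51%

From F = S·e^((r−q)T): (r − q) = ln(F/S)/T
ln(3071.3/3120.2) = ln(0.984328) = -0.015796
(r − q) = -0.015796 / (2) = -0.007898
q = r − ln(F/S)/T = 0.0572 + 0.007898 = 0.065098
q = 6.51%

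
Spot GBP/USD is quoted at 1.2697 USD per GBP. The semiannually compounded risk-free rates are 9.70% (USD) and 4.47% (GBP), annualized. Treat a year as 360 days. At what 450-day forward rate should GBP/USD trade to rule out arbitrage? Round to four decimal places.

By covered interest parity, F = S · (1+r_USD/2)^(2T) / (1+r_GBP/2)^(2T)
= 1.2697 × 1.125696 / 1.056815 = 1.2697 × 1.065178
F = 1.3525 USD per GBP

1.3525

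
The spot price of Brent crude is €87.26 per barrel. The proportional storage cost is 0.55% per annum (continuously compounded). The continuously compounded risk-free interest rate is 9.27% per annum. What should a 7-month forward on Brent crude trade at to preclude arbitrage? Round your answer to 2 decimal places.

Net carry = r + u − y = 0.0927 + 0.0055 − 0.0000 = 0.0982
F = S·e^((r+u−y)T) = 87.26 · e^(0.0982 × 7/12) = 87.26 · e^0.057283
= 87.26 × 1.058955 = €92.40 per barrel

€92.40 per barrel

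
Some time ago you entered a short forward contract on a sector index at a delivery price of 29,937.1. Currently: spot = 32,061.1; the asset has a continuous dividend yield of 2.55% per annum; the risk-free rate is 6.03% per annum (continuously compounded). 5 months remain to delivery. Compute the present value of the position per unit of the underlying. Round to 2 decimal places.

Current fair forward for the remaining 5 months: F = S·e^((r − q)·T), (r − q) = 0.0603 − 0.0255 = 0.0348
F = 32061.1 · e^(0.0348 × 5/12) = 32061.1 × 1.01460563 = 32529.3726
Value of long forward = (F − K)·e^(−rT) = (32529.3726 − 29937.1) · e^(−0.0603·5/12)
= 2592.2726 × 0.97518801 = 2527.95
Short position value = −(long value) = -2527.95

-2527.95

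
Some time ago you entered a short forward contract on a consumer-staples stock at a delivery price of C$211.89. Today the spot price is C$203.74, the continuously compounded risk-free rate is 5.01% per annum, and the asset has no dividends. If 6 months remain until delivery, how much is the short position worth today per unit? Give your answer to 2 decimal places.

Current fair forward for the remaining 6 months: F = S·e^(r·T), r = 0.0501
F = 203.74 · e^(0.0501 × 6/12) = 203.74 × 1.025366 = 208.9081
Value of long forward = (F − K)·e^(−rT) = (208.9081 − 211.89) · e^(−0.0501·6/12)
= -2.9819 × 0.975261 = -2.91
Short position value = −(long value) = C$2.91

C$2.91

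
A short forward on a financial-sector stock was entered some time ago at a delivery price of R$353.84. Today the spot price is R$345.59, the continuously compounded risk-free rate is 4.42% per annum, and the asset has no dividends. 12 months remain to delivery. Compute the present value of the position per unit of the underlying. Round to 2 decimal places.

Current fair forward for the remaining 12 months: F = S·e^(r·T), r = 0.0442
F = 345.59 · e^(0.0442 × 12/12) = 345.59 × 1.045191 = 361.2076
Value of long forward = (F − K)·e^(−rT) = (361.2076 − 353.84) · e^(−0.0442·12/12)
= 7.3676 × 0.956763 = 7.05
Short position value = −(long value) = -R$7.05

-R$7.05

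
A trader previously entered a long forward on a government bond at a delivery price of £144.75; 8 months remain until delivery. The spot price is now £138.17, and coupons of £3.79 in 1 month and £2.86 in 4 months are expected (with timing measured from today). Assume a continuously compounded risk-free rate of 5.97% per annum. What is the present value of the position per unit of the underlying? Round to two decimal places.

-£7.51

PV(remaining coupons) I = 3.79·e^(−0.0597·1/12) + 2.86·e^(−0.0597·4/12) = 6.5748
Current forward F = (S − I)·e^(rT) = (138.17 − 6.5748)·e^(0.0597·8/12) = 131.5952 × 1.040603 = 136.9384
Value (long) = (F − K)·e^(−rT) = (136.9384 − 144.75) × 0.960982 = -7.5068
Value = -£7.51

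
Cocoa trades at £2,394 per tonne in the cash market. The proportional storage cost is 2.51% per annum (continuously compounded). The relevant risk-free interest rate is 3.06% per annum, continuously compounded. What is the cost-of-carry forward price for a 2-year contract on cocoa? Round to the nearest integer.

Net carry = r + u − y = 0.0306 + 0.0251 − 0.0000 = 0.0557
F = S·e^((r+u−y)T) = 2394 · e^(0.0557 × 2) = 2394 · e^0.111400
= 2394 × 1.117842 = £2,676 per tonne

£2,676 per tonne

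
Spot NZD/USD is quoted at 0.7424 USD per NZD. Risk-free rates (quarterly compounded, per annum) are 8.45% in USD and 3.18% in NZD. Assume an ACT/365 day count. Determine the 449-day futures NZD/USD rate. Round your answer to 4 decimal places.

0.7914

By covered interest parity, F = S · (1+r_USD/4)^(4T) / (1+r_NZD/4)^(4T)
= 0.7424 × 1.108341 / 1.039733 = 0.7424 × 1.065986
F = 0.7914 USD per NZD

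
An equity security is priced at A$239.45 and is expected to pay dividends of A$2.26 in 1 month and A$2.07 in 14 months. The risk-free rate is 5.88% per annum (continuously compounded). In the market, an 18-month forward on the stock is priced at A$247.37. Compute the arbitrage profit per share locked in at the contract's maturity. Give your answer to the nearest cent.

A$9.59 per share

PV(dividends) I = 2.26·e^(−0.0588·1/12) + 2.07·e^(−0.0588·14/12) = 4.1817
Fair forward F* = (S − I)·e^(rT) = (239.45 − 4.1817)·e^0.088200 = 235.2683 × 1.092207 = 256.9617
Market A$247.37 < fair 256.9617: forward underpriced → reverse cash-and-carry (short the stock, invest proceeds at r, pay the dividends, go long the forward).
Profit at T = |F_mkt − F*| = |247.37 − 256.9617| = A$9.59 per share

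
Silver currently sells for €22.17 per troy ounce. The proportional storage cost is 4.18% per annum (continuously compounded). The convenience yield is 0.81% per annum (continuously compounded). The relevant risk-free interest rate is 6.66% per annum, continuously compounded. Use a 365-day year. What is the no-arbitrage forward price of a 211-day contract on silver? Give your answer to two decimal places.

Net carry = r + u − y = 0.0666 + 0.0418 − 0.0081 = 0.1003
F = S·e^((r+u−y)T) = 22.17 · e^(0.1003 × 211/365) = 22.17 · e^0.057982
= 22.17 × 1.059696 = €23.49 per troy ounce

€23.49 per troy ounce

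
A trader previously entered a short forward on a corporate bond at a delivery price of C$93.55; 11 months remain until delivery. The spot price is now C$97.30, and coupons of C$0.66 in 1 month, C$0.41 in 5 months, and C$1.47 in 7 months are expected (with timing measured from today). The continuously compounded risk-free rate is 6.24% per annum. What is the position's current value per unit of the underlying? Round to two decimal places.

PV(remaining coupons) I = 0.66·e^(−0.0624·1/12) + 0.41·e^(−0.0624·5/12) + 1.47·e^(−0.0624·7/12) = 2.4735
Current forward F = (S − I)·e^(rT) = (97.30 − 2.4735)·e^(0.0624·11/12) = 94.8265 × 1.058868 = 100.4087
Value (long) = (F − K)·e^(−rT) = (100.4087 − 93.55) × 0.944405 = 6.4774
Short position value = −(long value) = -C$6.48

-C$6.48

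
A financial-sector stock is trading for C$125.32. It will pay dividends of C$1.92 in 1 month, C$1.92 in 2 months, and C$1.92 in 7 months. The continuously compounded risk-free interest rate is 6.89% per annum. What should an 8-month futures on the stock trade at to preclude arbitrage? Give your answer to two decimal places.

C$125.29

PV(dividends) I = 1.92·e^(−0.0689·1/12) + 1.92·e^(−0.0689·2/12) + 1.92·e^(−0.0689·7/12)
I = 1.9090 + 1.8981 + 1.8444 = 5.6515
F = (S − I)·e^(rT) = (125.32 − 5.6515) · e^(0.0689·8/12)
= 119.6685 · e^0.045933 = 119.6685 × 1.047004 = C$125.29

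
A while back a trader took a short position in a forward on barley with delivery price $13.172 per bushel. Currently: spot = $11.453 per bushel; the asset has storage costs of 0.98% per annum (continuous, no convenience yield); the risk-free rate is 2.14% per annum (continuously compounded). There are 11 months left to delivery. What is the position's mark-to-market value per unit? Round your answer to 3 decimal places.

$1.360 per bushel

Current fair forward for the remaining 11 months: F = S·e^((r + u)·T), (r + u) = 0.0214 + 0.0098 = 0.0312
F = 11.453 · e^(0.0312 × 11/12) = 11.453 × 1.029013 = 11.7853
Value of long forward = (F − K)·e^(−rT) = (11.7853 − 13.172) · e^(−0.0214·11/12)
= -1.3867 × 0.980574 = -1.360
Short position value = −(long value) = $1.360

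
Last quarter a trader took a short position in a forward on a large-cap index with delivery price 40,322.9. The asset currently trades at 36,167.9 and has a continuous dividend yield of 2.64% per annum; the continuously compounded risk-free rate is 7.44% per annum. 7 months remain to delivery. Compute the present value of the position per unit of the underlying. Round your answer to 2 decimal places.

2995.14

Current fair forward for the remaining 7 months: F = S·e^((r − q)·T), (r − q) = 0.0744 − 0.0264 = 0.0480
F = 36167.9 · e^(0.0480 × 7/12) = 36167.9 × 1.02839568 = 37194.9121
Value of long forward = (F − K)·e^(−rT) = (37194.9121 − 40322.9) · e^(−0.0744·7/12)
= -3127.9879 × 0.95752830 = -2995.14
Short position value = −(long value) = 2995.14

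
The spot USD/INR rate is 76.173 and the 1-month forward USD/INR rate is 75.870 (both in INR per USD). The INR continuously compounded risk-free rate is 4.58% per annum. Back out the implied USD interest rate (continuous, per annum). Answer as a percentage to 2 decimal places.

9.36%

F = S·e^((r_INR − r_USD)T) ⇒ r_USD = r_INR − ln(F/S)/T
ln(75.870/76.173) = -0.003986; /(1/12) = -0.047832
r_USD = 0.0458 + 0.047832 = 0.093632
r_USD = 9.36%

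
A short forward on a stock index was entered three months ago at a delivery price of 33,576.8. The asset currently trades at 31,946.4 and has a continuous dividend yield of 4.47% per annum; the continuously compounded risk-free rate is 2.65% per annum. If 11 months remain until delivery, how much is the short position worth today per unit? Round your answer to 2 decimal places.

Current fair forward for the remaining 11 months: F = S·e^((r − q)·T), (r − q) = 0.0265 − 0.0447 = -0.0182
F = 31946.4 · e^(-0.0182 × 11/12) = 31946.4 × 0.98345506 = 31417.8487
Value of long forward = (F − K)·e^(−rT) = (31417.8487 − 33576.8) · e^(−0.0265·11/12)
= -2158.9513 × 0.97600100 = -2107.14
Short position value = −(long value) = 2107.14

2107.14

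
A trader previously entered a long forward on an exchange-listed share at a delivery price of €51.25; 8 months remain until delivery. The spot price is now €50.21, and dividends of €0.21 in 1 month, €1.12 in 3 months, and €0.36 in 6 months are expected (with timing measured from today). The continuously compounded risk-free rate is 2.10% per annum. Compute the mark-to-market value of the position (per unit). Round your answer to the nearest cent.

PV(remaining dividends) I = 0.21·e^(−0.0210·1/12) + 1.12·e^(−0.0210·3/12) + 0.36·e^(−0.0210·6/12) = 1.6800
Current forward F = (S − I)·e^(rT) = (50.21 − 1.6800)·e^(0.0210·8/12) = 48.5300 × 1.014098 = 49.2142
Value (long) = (F − K)·e^(−rT) = (49.2142 − 51.25) × 0.986098 = -2.0075
Value = -€2.01

-€2.01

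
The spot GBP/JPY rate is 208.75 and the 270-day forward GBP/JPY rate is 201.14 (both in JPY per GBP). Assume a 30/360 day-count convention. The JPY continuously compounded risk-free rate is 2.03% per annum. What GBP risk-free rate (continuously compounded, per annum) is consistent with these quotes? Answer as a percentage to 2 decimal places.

F = S·e^((r_JPY − r_GBP)T) ⇒ r_GBP = r_JPY − ln(F/S)/T
ln(201.14/208.75) = -0.037136; /(270/360) = -0.049515
r_GBP = 0.0203 + 0.049515 = 0.069815
r_GBP = 6.98%

6.98%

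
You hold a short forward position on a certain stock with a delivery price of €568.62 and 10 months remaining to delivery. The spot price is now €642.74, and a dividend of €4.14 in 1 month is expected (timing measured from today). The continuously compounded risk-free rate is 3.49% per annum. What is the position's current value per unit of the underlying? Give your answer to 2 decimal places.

-€86.29

PV(remaining dividends) I = 4.14·e^(−0.0349·1/12) = 4.1280
Current forward F = (S − I)·e^(rT) = (642.74 − 4.1280)·e^(0.0349·10/12) = 638.6120 × 1.029510 = 657.4574
Value (long) = (F − K)·e^(−rT) = (657.4574 − 568.62) × 0.971336 = 86.2910
Short position value = −(long value) = -€86.29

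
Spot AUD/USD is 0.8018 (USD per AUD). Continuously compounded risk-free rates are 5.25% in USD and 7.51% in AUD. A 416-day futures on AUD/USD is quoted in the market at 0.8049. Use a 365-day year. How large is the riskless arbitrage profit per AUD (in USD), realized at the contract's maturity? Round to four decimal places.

0.0235 per AUD (in USD)

Fair futures: F* = S·e^(carry·T), with carry = (r_USD − r_AUD) = 0.0525 − 0.0751 = -0.0226
F* = 0.8018 · e^(-0.0226 × 416/365) = 0.8018 · e^-0.025758 = 0.8018 × 0.974571 = 0.7814
Market 0.8049 > fair 0.7814: forward overpriced → cash-and-carry (buy spot, short the forward).
At maturity, profit = |F_mkt − F*| = |0.8049 − 0.7814| = 0.0235 per AUD (in USD)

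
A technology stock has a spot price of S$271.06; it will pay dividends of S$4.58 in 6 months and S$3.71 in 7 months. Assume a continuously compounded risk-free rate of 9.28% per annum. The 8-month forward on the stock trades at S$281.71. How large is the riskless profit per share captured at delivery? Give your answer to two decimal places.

PV(dividends) I = 4.58·e^(−0.0928·6/12) + 3.71·e^(−0.0928·7/12) = 7.8868
Fair forward F* = (S − I)·e^(rT) = (271.06 − 7.8868)·e^0.061867 = 263.1732 × 1.063821 = 279.9692
Market S$281.71 > fair 279.9692: forward overpriced → cash-and-carry (borrow at r, buy the stock and collect the dividends, short the forward).
Profit at T = |F_mkt − F*| = |281.71 − 279.9692| = S$1.74 per share

S$1.74 per share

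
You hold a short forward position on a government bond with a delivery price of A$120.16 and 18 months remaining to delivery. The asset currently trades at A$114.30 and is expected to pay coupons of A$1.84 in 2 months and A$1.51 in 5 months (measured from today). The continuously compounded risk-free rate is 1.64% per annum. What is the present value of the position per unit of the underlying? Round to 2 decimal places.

PV(remaining coupons) I = 1.84·e^(−0.0164·2/12) + 1.51·e^(−0.0164·5/12) = 3.3347
Current forward F = (S − I)·e^(rT) = (114.30 − 3.3347)·e^(0.0164·18/12) = 110.9653 × 1.024905 = 113.7289
Value (long) = (F − K)·e^(−rT) = (113.7289 − 120.16) × 0.975700 = -6.2748
Short position value = −(long value) = A$6.27

A$6.27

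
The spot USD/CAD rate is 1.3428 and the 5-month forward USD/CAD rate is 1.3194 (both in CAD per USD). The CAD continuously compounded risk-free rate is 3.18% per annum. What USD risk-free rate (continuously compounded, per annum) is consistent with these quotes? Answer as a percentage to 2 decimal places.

F = S·e^((r_CAD − r_USD)T) ⇒ r_USD = r_CAD − ln(F/S)/T
ln(1.3194/1.3428) = -0.017580; /(5/12) = -0.042192
r_USD = 0.0318 + 0.042192 = 0.073992
r_USD = 7.40%

7.40%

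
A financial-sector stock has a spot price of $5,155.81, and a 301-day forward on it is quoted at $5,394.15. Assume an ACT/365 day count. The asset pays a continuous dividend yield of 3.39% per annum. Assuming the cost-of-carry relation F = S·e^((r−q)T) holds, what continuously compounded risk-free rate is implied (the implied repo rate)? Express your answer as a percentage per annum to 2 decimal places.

8.87%

From F = S·e^((r−q)T): (r − q) = ln(F/S)/T
ln(5394.15/5155.81) = ln(1.046227) = 0.045190
(r − q) = 0.045190 / (301/365) = 0.054799
r = ln(F/S)/T + q = 0.054799 + 0.0339 = 0.088699
r = 8.87%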